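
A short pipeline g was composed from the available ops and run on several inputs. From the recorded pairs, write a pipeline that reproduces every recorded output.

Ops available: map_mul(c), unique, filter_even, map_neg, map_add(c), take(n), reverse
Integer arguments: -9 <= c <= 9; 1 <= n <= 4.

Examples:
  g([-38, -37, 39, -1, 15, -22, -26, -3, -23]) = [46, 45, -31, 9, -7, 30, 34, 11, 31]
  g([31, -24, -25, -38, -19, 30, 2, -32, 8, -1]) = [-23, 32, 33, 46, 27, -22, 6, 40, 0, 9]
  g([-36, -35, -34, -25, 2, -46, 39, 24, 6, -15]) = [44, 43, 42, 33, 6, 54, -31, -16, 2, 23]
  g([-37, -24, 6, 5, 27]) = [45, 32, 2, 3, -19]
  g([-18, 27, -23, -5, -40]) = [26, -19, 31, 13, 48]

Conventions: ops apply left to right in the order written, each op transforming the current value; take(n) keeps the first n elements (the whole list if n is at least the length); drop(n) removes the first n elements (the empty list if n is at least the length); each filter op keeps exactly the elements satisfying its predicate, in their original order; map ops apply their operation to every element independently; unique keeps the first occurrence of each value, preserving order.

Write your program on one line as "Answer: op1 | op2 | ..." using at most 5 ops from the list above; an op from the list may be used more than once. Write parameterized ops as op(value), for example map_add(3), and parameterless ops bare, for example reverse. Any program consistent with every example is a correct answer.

map_neg | map_add(2) | map_add(4) | map_add(2)

Check, running the answer program on each example:
  [-38, -37, 39, -1, 15, -22, -26, -3, -23] -> [38, 37, -39, 1, -15, 22, 26, 3, 23] -> [40, 39, -37, 3, -13, 24, 28, 5, 25] -> [44, 43, -33, 7, -9, 28, 32, 9, 29] -> [46, 45, -31, 9, -7, 30, 34, 11, 31]
  [31, -24, -25, -38, -19, 30, 2, -32, 8, -1] -> [-31, 24, 25, 38, 19, -30, -2, 32, -8, 1] -> [-29, 26, 27, 40, 21, -28, 0, 34, -6, 3] -> [-25, 30, 31, 44, 25, -24, 4, 38, -2, 7] -> [-23, 32, 33, 46, 27, -22, 6, 40, 0, 9]
  [-36, -35, -34, -25, 2, -46, 39, 24, 6, -15] -> [36, 35, 34, 25, -2, 46, -39, -24, -6, 15] -> [38, 37, 36, 27, 0, 48, -37, -22, -4, 17] -> [42, 41, 40, 31, 4, 52, -33, -18, 0, 21] -> [44, 43, 42, 33, 6, 54, -31, -16, 2, 23]
  [-37, -24, 6, 5, 27] -> [37, 24, -6, -5, -27] -> [39, 26, -4, -3, -25] -> [43, 30, 0, 1, -21] -> [45, 32, 2, 3, -19]
  [-18, 27, -23, -5, -40] -> [18, -27, 23, 5, 40] -> [20, -25, 25, 7, 42] -> [24, -21, 29, 11, 46] -> [26, -19, 31, 13, 48]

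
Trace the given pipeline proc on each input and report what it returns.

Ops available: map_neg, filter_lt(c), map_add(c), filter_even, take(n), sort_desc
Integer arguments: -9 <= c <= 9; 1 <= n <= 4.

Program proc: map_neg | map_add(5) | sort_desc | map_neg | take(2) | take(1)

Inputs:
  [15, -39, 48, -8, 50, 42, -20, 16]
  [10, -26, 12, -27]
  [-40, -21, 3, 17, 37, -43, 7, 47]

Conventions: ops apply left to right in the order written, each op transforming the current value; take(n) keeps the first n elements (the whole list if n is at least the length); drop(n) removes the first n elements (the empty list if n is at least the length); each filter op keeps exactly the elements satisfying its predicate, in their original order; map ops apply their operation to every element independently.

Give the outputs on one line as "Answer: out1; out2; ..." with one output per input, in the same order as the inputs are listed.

[-44]; [-32]; [-48]

Execution, op by op:
  [15, -39, 48, -8, 50, 42, -20, 16] -> [-15, 39, -48, 8, -50, -42, 20, -16] -> [-10, 44, -43, 13, -45, -37, 25, -11] -> [44, 25, 13, -10, -11, -37, -43, -45] -> [-44, -25, -13, 10, 11, 37, 43, 45] -> [-44, -25] -> [-44]
  [10, -26, 12, -27] -> [-10, 26, -12, 27] -> [-5, 31, -7, 32] -> [32, 31, -5, -7] -> [-32, -31, 5, 7] -> [-32, -31] -> [-32]
  [-40, -21, 3, 17, 37, -43, 7, 47] -> [40, 21, -3, -17, -37, 43, -7, -47] -> [45, 26, 2, -12, -32, 48, -2, -42] -> [48, 45, 26, 2, -2, -12, -32, -42] -> [-48, -45, -26, -2, 2, 12, 32, 42] -> [-48, -45] -> [-48]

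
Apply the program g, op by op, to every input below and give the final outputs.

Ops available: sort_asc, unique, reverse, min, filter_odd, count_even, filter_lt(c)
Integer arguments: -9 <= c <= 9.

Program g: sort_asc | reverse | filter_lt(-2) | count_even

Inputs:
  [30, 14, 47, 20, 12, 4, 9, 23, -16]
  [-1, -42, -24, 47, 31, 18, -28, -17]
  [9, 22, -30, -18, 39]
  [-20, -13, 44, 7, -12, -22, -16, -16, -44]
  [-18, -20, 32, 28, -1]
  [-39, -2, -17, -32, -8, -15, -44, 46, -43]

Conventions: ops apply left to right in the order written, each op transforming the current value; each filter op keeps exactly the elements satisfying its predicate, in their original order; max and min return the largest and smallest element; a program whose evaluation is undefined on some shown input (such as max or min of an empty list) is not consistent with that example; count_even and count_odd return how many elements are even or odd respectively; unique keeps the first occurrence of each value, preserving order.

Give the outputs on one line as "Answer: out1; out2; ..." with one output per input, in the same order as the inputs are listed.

Execution, op by op:
  [30, 14, 47, 20, 12, 4, 9, 23, -16] -> [-16, 4, 9, 12, 14, 20, 23, 30, 47] -> [47, 30, 23, 20, 14, 12, 9, 4, -16] -> [-16] -> 1
  [-1, -42, -24, 47, 31, 18, -28, -17] -> [-42, -28, -24, -17, -1, 18, 31, 47] -> [47, 31, 18, -1, -17, -24, -28, -42] -> [-17, -24, -28, -42] -> 3
  [9, 22, -30, -18, 39] -> [-30, -18, 9, 22, 39] -> [39, 22, 9, -18, -30] -> [-18, -30] -> 2
  [-20, -13, 44, 7, -12, -22, -16, -16, -44] -> [-44, -22, -20, -16, -16, -13, -12, 7, 44] -> [44, 7, -12, -13, -16, -16, -20, -22, -44] -> [-12, -13, -16, -16, -20, -22, -44] -> 6
  [-18, -20, 32, 28, -1] -> [-20, -18, -1, 28, 32] -> [32, 28, -1, -18, -20] -> [-18, -20] -> 2
  [-39, -2, -17, -32, -8, -15, -44, 46, -43] -> [-44, -43, -39, -32, -17, -15, -8, -2, 46] -> [46, -2, -8, -15, -17, -32, -39, -43, -44] -> [-8, -15, -17, -32, -39, -43, -44] -> 3

1; 3; 2; 6; 2; 3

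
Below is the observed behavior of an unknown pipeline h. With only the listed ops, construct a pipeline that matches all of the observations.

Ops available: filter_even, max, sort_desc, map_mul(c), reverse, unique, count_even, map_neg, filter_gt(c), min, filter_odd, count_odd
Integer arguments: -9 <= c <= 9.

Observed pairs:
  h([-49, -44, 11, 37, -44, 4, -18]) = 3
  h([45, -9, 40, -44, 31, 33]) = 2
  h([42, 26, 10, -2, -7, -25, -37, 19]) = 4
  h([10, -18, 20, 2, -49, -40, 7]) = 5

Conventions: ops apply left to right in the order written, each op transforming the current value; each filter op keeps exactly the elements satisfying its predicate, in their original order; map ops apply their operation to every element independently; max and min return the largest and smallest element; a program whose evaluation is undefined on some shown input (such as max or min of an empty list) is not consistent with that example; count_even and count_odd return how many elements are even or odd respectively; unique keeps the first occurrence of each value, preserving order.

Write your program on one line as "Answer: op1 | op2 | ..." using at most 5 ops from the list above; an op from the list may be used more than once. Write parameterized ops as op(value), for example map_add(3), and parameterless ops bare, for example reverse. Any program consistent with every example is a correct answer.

map_neg | unique | reverse | count_even

Check, running the answer program on each example:
  [-49, -44, 11, 37, -44, 4, -18] -> [49, 44, -11, -37, 44, -4, 18] -> [49, 44, -11, -37, -4, 18] -> [18, -4, -37, -11, 44, 49] -> 3
  [45, -9, 40, -44, 31, 33] -> [-45, 9, -40, 44, -31, -33] -> [-45, 9, -40, 44, -31, -33] -> [-33, -31, 44, -40, 9, -45] -> 2
  [42, 26, 10, -2, -7, -25, -37, 19] -> [-42, -26, -10, 2, 7, 25, 37, -19] -> [-42, -26, -10, 2, 7, 25, 37, -19] -> [-19, 37, 25, 7, 2, -10, -26, -42] -> 4
  [10, -18, 20, 2, -49, -40, 7] -> [-10, 18, -20, -2, 49, 40, -7] -> [-10, 18, -20, -2, 49, 40, -7] -> [-7, 40, 49, -2, -20, 18, -10] -> 5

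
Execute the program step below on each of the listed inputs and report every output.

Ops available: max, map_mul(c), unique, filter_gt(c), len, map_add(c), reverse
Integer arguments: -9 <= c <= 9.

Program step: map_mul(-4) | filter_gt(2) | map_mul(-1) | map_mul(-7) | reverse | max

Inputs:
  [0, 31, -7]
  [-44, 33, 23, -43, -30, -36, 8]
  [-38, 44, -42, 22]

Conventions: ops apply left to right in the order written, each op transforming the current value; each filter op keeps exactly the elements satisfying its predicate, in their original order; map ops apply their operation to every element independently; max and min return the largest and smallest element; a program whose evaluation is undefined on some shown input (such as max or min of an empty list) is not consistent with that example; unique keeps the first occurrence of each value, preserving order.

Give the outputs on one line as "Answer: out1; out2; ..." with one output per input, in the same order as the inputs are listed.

Execution, op by op:
  [0, 31, -7] -> [0, -124, 28] -> [28] -> [-28] -> [196] -> [196] -> 196
  [-44, 33, 23, -43, -30, -36, 8] -> [176, -132, -92, 172, 120, 144, -32] -> [176, 172, 120, 144] -> [-176, -172, -120, -144] -> [1232, 1204, 840, 1008] -> [1008, 840, 1204, 1232] -> 1232
  [-38, 44, -42, 22] -> [152, -176, 168, -88] -> [152, 168] -> [-152, -168] -> [1064, 1176] -> [1176, 1064] -> 1176

196; 1232; 1176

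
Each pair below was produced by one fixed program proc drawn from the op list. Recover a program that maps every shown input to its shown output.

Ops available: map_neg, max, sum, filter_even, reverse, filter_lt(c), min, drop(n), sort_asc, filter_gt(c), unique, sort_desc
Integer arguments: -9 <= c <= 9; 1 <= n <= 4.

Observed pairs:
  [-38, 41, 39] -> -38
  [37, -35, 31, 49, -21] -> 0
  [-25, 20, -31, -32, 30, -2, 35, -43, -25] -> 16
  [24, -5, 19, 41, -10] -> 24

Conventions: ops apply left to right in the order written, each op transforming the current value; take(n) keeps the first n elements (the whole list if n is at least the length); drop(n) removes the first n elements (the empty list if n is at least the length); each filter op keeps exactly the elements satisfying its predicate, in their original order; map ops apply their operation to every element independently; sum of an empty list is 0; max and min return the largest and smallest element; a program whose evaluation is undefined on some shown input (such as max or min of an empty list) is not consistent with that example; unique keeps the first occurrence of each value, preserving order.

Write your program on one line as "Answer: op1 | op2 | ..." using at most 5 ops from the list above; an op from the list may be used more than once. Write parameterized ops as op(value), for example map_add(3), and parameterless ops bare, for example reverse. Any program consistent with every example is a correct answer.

reverse | drop(1) | filter_even | sum

Check, running the answer program on each example:
  [-38, 41, 39] -> [39, 41, -38] -> [41, -38] -> [-38] -> -38
  [37, -35, 31, 49, -21] -> [-21, 49, 31, -35, 37] -> [49, 31, -35, 37] -> [] -> 0
  [-25, 20, -31, -32, 30, -2, 35, -43, -25] -> [-25, -43, 35, -2, 30, -32, -31, 20, -25] -> [-43, 35, -2, 30, -32, -31, 20, -25] -> [-2, 30, -32, 20] -> 16
  [24, -5, 19, 41, -10] -> [-10, 41, 19, -5, 24] -> [41, 19, -5, 24] -> [24] -> 24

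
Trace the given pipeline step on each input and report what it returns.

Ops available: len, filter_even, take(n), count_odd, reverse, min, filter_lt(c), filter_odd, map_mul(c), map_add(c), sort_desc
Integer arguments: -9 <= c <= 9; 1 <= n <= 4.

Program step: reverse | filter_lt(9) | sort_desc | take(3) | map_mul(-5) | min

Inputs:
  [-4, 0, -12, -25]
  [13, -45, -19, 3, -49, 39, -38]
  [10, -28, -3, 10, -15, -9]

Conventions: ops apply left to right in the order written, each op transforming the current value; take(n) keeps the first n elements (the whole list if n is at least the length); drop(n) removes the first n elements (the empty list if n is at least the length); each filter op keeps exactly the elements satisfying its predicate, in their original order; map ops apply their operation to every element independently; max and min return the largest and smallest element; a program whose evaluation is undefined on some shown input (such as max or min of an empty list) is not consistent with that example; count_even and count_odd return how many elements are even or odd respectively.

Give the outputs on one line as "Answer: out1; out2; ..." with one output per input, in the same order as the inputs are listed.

0; -15; 15

Execution, op by op:
  [-4, 0, -12, -25] -> [-25, -12, 0, -4] -> [-25, -12, 0, -4] -> [0, -4, -12, -25] -> [0, -4, -12] -> [0, 20, 60] -> 0
  [13, -45, -19, 3, -49, 39, -38] -> [-38, 39, -49, 3, -19, -45, 13] -> [-38, -49, 3, -19, -45] -> [3, -19, -38, -45, -49] -> [3, -19, -38] -> [-15, 95, 190] -> -15
  [10, -28, -3, 10, -15, -9] -> [-9, -15, 10, -3, -28, 10] -> [-9, -15, -3, -28] -> [-3, -9, -15, -28] -> [-3, -9, -15] -> [15, 45, 75] -> 15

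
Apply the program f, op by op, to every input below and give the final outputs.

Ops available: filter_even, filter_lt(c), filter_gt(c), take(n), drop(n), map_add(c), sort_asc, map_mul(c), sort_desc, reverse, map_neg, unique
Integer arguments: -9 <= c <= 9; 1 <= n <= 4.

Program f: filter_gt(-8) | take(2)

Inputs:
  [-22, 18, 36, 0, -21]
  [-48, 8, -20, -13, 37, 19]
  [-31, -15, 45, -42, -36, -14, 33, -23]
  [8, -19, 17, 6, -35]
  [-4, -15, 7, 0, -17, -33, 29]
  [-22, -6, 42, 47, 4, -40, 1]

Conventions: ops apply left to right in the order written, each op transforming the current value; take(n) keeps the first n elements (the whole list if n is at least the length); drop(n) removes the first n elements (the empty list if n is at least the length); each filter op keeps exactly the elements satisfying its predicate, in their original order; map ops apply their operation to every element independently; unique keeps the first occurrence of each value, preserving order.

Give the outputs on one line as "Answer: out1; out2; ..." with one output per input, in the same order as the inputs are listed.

[18, 36]; [8, 37]; [45, 33]; [8, 17]; [-4, 7]; [-6, 42]

Execution, op by op:
  [-22, 18, 36, 0, -21] -> [18, 36, 0] -> [18, 36]
  [-48, 8, -20, -13, 37, 19] -> [8, 37, 19] -> [8, 37]
  [-31, -15, 45, -42, -36, -14, 33, -23] -> [45, 33] -> [45, 33]
  [8, -19, 17, 6, -35] -> [8, 17, 6] -> [8, 17]
  [-4, -15, 7, 0, -17, -33, 29] -> [-4, 7, 0, 29] -> [-4, 7]
  [-22, -6, 42, 47, 4, -40, 1] -> [-6, 42, 47, 4, 1] -> [-6, 42]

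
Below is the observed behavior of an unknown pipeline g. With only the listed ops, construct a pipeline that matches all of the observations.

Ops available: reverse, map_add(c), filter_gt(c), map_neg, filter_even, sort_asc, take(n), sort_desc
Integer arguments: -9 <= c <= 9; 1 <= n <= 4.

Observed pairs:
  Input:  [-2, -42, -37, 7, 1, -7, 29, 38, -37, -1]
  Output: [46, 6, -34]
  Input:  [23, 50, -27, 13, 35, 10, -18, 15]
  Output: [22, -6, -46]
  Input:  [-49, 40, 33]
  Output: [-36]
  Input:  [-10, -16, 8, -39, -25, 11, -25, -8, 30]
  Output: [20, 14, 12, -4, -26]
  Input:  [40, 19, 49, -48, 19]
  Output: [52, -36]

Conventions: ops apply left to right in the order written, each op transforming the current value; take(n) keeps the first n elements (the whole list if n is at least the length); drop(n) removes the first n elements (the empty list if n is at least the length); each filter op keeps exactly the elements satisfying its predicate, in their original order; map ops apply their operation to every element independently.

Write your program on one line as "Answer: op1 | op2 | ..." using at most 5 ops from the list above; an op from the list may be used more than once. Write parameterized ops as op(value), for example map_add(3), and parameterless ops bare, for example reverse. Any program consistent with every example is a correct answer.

filter_even | map_add(-4) | sort_asc | map_neg

Check, running the answer program on each example:
  [-2, -42, -37, 7, 1, -7, 29, 38, -37, -1] -> [-2, -42, 38] -> [-6, -46, 34] -> [-46, -6, 34] -> [46, 6, -34]
  [23, 50, -27, 13, 35, 10, -18, 15] -> [50, 10, -18] -> [46, 6, -22] -> [-22, 6, 46] -> [22, -6, -46]
  [-49, 40, 33] -> [40] -> [36] -> [36] -> [-36]
  [-10, -16, 8, -39, -25, 11, -25, -8, 30] -> [-10, -16, 8, -8, 30] -> [-14, -20, 4, -12, 26] -> [-20, -14, -12, 4, 26] -> [20, 14, 12, -4, -26]
  [40, 19, 49, -48, 19] -> [40, -48] -> [36, -52] -> [-52, 36] -> [52, -36]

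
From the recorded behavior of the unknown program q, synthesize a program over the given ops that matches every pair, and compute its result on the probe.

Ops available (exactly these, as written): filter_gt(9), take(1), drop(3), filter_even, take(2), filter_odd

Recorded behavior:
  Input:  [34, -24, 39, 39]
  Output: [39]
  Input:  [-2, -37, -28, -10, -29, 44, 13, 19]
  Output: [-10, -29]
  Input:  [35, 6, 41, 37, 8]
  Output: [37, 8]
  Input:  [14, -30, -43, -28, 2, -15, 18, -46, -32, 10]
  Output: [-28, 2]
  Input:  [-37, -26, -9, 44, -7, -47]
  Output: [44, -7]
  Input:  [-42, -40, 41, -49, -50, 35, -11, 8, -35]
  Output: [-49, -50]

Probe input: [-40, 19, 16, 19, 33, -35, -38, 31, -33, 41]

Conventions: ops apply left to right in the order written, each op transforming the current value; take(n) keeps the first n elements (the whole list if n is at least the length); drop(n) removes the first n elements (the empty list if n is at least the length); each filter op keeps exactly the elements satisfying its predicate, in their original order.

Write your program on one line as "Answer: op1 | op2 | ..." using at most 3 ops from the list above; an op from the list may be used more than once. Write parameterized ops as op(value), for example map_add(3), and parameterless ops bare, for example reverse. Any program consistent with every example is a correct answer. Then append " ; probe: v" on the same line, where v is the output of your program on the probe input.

drop(3) | take(2) ; probe: [19, 33]

Check, running the answer program on each example:
  [34, -24, 39, 39] -> [39] -> [39]
  [-2, -37, -28, -10, -29, 44, 13, 19] -> [-10, -29, 44, 13, 19] -> [-10, -29]
  [35, 6, 41, 37, 8] -> [37, 8] -> [37, 8]
  [14, -30, -43, -28, 2, -15, 18, -46, -32, 10] -> [-28, 2, -15, 18, -46, -32, 10] -> [-28, 2]
  [-37, -26, -9, 44, -7, -47] -> [44, -7, -47] -> [44, -7]
  [-42, -40, 41, -49, -50, 35, -11, 8, -35] -> [-49, -50, 35, -11, 8, -35] -> [-49, -50]
  probe: [-40, 19, 16, 19, 33, -35, -38, 31, -33, 41] -> [19, 33, -35, -38, 31, -33, 41] -> [19, 33]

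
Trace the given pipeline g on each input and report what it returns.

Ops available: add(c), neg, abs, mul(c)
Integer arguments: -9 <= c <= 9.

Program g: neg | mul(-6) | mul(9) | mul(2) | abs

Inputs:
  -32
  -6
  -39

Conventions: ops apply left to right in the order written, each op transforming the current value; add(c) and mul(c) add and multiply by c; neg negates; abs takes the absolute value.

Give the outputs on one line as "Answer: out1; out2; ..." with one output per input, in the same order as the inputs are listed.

3456; 648; 4212

Execution, op by op:
  -32 -> 32 -> -192 -> -1728 -> -3456 -> 3456
  -6 -> 6 -> -36 -> -324 -> -648 -> 648
  -39 -> 39 -> -234 -> -2106 -> -4212 -> 4212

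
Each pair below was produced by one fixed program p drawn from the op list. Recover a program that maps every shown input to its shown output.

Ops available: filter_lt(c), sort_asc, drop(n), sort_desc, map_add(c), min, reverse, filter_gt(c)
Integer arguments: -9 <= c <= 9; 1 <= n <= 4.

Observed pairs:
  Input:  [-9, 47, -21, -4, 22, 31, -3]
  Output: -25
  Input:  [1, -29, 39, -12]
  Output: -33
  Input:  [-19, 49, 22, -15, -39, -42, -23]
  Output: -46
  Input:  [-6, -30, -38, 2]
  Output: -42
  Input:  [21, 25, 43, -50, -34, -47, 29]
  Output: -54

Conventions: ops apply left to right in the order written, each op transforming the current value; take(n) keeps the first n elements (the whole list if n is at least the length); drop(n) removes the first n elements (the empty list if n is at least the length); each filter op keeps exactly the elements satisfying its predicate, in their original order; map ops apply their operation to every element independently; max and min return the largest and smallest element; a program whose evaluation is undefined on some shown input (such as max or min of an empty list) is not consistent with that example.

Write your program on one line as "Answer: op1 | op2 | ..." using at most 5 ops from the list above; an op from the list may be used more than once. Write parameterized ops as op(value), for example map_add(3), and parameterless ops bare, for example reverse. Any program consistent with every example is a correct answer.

reverse | sort_desc | map_add(-4) | reverse | min

Check, running the answer program on each example:
  [-9, 47, -21, -4, 22, 31, -3] -> [-3, 31, 22, -4, -21, 47, -9] -> [47, 31, 22, -3, -4, -9, -21] -> [43, 27, 18, -7, -8, -13, -25] -> [-25, -13, -8, -7, 18, 27, 43] -> -25
  [1, -29, 39, -12] -> [-12, 39, -29, 1] -> [39, 1, -12, -29] -> [35, -3, -16, -33] -> [-33, -16, -3, 35] -> -33
  [-19, 49, 22, -15, -39, -42, -23] -> [-23, -42, -39, -15, 22, 49, -19] -> [49, 22, -15, -19, -23, -39, -42] -> [45, 18, -19, -23, -27, -43, -46] -> [-46, -43, -27, -23, -19, 18, 45] -> -46
  [-6, -30, -38, 2] -> [2, -38, -30, -6] -> [2, -6, -30, -38] -> [-2, -10, -34, -42] -> [-42, -34, -10, -2] -> -42
  [21, 25, 43, -50, -34, -47, 29] -> [29, -47, -34, -50, 43, 25, 21] -> [43, 29, 25, 21, -34, -47, -50] -> [39, 25, 21, 17, -38, -51, -54] -> [-54, -51, -38, 17, 21, 25, 39] -> -54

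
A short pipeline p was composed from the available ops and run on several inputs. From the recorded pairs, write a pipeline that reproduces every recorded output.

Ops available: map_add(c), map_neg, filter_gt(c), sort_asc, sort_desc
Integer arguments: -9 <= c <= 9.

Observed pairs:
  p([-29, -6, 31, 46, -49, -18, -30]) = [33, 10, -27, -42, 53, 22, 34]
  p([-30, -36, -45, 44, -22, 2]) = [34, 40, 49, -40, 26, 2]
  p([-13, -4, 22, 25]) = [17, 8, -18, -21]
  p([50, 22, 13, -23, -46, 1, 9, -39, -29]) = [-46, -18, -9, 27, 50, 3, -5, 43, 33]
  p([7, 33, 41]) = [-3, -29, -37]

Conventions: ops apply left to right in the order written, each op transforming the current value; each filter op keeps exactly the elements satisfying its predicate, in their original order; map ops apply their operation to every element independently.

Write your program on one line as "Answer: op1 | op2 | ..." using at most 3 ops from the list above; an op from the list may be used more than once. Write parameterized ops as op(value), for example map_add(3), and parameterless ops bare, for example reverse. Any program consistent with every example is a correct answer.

map_add(-4) | map_neg

Check, running the answer program on each example:
  [-29, -6, 31, 46, -49, -18, -30] -> [-33, -10, 27, 42, -53, -22, -34] -> [33, 10, -27, -42, 53, 22, 34]
  [-30, -36, -45, 44, -22, 2] -> [-34, -40, -49, 40, -26, -2] -> [34, 40, 49, -40, 26, 2]
  [-13, -4, 22, 25] -> [-17, -8, 18, 21] -> [17, 8, -18, -21]
  [50, 22, 13, -23, -46, 1, 9, -39, -29] -> [46, 18, 9, -27, -50, -3, 5, -43, -33] -> [-46, -18, -9, 27, 50, 3, -5, 43, 33]
  [7, 33, 41] -> [3, 29, 37] -> [-3, -29, -37]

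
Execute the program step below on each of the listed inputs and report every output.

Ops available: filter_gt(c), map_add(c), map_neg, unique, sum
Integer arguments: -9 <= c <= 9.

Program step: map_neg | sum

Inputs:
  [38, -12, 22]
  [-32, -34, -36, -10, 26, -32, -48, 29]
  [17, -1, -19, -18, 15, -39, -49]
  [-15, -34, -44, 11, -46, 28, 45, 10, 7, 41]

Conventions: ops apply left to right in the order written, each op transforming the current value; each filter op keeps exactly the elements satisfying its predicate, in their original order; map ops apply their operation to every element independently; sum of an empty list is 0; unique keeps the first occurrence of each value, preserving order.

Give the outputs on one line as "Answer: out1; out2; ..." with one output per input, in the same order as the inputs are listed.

-48; 137; 94; -3

Execution, op by op:
  [38, -12, 22] -> [-38, 12, -22] -> -48
  [-32, -34, -36, -10, 26, -32, -48, 29] -> [32, 34, 36, 10, -26, 32, 48, -29] -> 137
  [17, -1, -19, -18, 15, -39, -49] -> [-17, 1, 19, 18, -15, 39, 49] -> 94
  [-15, -34, -44, 11, -46, 28, 45, 10, 7, 41] -> [15, 34, 44, -11, 46, -28, -45, -10, -7, -41] -> -3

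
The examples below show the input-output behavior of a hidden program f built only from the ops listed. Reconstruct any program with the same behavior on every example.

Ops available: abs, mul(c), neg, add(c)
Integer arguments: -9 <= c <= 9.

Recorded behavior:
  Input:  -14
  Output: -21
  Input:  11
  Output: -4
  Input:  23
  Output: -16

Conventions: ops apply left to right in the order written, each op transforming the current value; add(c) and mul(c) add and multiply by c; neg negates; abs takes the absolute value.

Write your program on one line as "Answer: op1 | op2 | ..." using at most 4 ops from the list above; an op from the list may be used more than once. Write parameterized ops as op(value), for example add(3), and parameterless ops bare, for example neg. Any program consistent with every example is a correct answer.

add(-7) | neg | abs | neg

Check, running the answer program on each example:
  -14 -> -21 -> 21 -> 21 -> -21
  11 -> 4 -> -4 -> 4 -> -4
  23 -> 16 -> -16 -> 16 -> -16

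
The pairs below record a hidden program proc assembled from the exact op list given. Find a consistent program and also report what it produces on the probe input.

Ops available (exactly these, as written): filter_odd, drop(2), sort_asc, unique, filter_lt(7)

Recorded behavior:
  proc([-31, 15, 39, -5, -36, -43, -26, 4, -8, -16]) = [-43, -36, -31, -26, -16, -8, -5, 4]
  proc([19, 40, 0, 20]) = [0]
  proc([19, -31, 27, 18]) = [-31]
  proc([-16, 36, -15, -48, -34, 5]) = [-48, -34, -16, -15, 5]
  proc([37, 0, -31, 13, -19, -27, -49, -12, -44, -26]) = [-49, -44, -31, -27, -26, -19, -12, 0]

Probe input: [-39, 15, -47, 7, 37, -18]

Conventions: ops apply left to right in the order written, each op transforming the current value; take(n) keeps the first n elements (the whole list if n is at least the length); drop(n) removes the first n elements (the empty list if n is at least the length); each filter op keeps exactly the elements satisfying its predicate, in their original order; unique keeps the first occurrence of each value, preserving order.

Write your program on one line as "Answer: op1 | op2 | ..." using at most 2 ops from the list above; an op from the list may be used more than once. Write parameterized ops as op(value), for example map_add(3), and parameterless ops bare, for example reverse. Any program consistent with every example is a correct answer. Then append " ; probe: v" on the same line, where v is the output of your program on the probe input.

filter_lt(7) | sort_asc ; probe: [-47, -39, -18]

Check, running the answer program on each example:
  [-31, 15, 39, -5, -36, -43, -26, 4, -8, -16] -> [-31, -5, -36, -43, -26, 4, -8, -16] -> [-43, -36, -31, -26, -16, -8, -5, 4]
  [19, 40, 0, 20] -> [0] -> [0]
  [19, -31, 27, 18] -> [-31] -> [-31]
  [-16, 36, -15, -48, -34, 5] -> [-16, -15, -48, -34, 5] -> [-48, -34, -16, -15, 5]
  [37, 0, -31, 13, -19, -27, -49, -12, -44, -26] -> [0, -31, -19, -27, -49, -12, -44, -26] -> [-49, -44, -31, -27, -26, -19, -12, 0]
  probe: [-39, 15, -47, 7, 37, -18] -> [-39, -47, -18] -> [-47, -39, -18]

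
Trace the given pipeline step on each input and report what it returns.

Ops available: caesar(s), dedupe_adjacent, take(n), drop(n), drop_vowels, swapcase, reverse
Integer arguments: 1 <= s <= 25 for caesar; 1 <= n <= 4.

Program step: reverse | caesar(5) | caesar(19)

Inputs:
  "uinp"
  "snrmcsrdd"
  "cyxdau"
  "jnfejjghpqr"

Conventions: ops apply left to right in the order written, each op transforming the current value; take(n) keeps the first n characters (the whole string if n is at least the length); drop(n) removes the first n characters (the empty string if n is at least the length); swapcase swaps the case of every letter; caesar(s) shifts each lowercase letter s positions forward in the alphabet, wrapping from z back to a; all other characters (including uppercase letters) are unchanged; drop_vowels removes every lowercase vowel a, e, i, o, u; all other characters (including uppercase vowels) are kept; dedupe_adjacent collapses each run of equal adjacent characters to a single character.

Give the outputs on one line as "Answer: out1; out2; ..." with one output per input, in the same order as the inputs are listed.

Execution, op by op:
  "uinp" -> "pniu" -> "usnz" -> "nlgs"
  "snrmcsrdd" -> "ddrscmrns" -> "iiwxhrwsx" -> "bbpqakplq"
  "cyxdau" -> "uadxyc" -> "zficdh" -> "sybvwa"
  "jnfejjghpqr" -> "rqphgjjefnj" -> "wvumloojkso" -> "ponfehhcdlh"

"nlgs"; "bbpqakplq"; "sybvwa"; "ponfehhcdlh"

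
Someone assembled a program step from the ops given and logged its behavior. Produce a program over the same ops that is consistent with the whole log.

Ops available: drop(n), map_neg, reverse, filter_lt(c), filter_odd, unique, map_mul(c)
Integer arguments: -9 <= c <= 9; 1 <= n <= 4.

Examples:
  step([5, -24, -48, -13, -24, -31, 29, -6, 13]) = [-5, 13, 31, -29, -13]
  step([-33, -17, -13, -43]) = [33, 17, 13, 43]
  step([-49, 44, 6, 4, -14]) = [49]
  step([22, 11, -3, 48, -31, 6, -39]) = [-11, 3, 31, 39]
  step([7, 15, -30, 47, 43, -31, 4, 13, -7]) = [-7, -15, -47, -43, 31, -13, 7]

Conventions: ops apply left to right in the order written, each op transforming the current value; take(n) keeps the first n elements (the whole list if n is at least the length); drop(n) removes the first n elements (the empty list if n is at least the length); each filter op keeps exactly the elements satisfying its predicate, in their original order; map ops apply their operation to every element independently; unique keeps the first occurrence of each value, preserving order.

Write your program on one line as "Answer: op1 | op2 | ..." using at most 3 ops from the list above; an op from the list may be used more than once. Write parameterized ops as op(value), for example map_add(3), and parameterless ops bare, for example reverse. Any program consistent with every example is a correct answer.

map_neg | filter_odd

Check, running the answer program on each example:
  [5, -24, -48, -13, -24, -31, 29, -6, 13] -> [-5, 24, 48, 13, 24, 31, -29, 6, -13] -> [-5, 13, 31, -29, -13]
  [-33, -17, -13, -43] -> [33, 17, 13, 43] -> [33, 17, 13, 43]
  [-49, 44, 6, 4, -14] -> [49, -44, -6, -4, 14] -> [49]
  [22, 11, -3, 48, -31, 6, -39] -> [-22, -11, 3, -48, 31, -6, 39] -> [-11, 3, 31, 39]
  [7, 15, -30, 47, 43, -31, 4, 13, -7] -> [-7, -15, 30, -47, -43, 31, -4, -13, 7] -> [-7, -15, -47, -43, 31, -13, 7]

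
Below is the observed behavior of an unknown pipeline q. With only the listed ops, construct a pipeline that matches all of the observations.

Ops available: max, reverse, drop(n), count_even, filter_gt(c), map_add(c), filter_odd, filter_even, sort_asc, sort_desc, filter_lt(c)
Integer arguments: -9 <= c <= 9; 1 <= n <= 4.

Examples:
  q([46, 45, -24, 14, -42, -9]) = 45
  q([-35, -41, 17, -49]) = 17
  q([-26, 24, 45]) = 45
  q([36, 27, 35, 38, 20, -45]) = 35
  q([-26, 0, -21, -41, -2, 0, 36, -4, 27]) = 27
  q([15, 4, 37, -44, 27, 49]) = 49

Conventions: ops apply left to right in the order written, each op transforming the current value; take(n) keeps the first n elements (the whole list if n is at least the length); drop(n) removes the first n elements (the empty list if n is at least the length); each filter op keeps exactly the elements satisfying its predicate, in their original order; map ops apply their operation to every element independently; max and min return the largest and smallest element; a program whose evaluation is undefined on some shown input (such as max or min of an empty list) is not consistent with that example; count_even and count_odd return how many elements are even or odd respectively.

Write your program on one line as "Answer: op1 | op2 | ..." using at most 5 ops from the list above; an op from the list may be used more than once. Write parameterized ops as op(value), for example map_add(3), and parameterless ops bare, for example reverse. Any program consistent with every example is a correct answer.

filter_gt(0) | sort_asc | sort_desc | filter_odd | max

Check, running the answer program on each example:
  [46, 45, -24, 14, -42, -9] -> [46, 45, 14] -> [14, 45, 46] -> [46, 45, 14] -> [45] -> 45
  [-35, -41, 17, -49] -> [17] -> [17] -> [17] -> [17] -> 17
  [-26, 24, 45] -> [24, 45] -> [24, 45] -> [45, 24] -> [45] -> 45
  [36, 27, 35, 38, 20, -45] -> [36, 27, 35, 38, 20] -> [20, 27, 35, 36, 38] -> [38, 36, 35, 27, 20] -> [35, 27] -> 35
  [-26, 0, -21, -41, -2, 0, 36, -4, 27] -> [36, 27] -> [27, 36] -> [36, 27] -> [27] -> 27
  [15, 4, 37, -44, 27, 49] -> [15, 4, 37, 27, 49] -> [4, 15, 27, 37, 49] -> [49, 37, 27, 15, 4] -> [49, 37, 27, 15] -> 49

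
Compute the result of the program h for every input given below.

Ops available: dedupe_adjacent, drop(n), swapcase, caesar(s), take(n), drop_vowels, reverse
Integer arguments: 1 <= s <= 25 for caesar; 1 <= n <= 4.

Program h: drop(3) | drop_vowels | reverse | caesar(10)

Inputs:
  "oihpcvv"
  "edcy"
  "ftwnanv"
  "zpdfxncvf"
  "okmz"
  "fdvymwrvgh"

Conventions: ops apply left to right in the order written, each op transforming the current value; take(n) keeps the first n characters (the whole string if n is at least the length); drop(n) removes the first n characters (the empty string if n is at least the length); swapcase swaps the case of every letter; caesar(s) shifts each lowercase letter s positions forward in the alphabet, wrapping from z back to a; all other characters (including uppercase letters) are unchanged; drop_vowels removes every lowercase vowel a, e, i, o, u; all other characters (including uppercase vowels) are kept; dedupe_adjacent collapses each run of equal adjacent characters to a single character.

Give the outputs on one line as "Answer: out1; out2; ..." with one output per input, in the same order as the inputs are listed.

Execution, op by op:
  "oihpcvv" -> "pcvv" -> "pcvv" -> "vvcp" -> "ffmz"
  "edcy" -> "y" -> "y" -> "y" -> "i"
  "ftwnanv" -> "nanv" -> "nnv" -> "vnn" -> "fxx"
  "zpdfxncvf" -> "fxncvf" -> "fxncvf" -> "fvcnxf" -> "pfmxhp"
  "okmz" -> "z" -> "z" -> "z" -> "j"
  "fdvymwrvgh" -> "ymwrvgh" -> "ymwrvgh" -> "hgvrwmy" -> "rqfbgwi"

"ffmz"; "i"; "fxx"; "pfmxhp"; "j"; "rqfbgwi"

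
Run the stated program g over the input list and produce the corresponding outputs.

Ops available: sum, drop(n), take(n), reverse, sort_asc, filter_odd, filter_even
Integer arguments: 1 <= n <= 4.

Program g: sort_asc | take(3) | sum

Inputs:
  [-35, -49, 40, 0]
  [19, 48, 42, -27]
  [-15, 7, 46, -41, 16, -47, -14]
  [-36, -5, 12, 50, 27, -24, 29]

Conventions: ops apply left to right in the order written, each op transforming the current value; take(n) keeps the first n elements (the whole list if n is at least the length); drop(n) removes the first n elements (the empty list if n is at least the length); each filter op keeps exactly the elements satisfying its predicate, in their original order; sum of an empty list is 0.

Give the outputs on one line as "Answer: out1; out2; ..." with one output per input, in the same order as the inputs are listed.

-84; 34; -103; -65

Execution, op by op:
  [-35, -49, 40, 0] -> [-49, -35, 0, 40] -> [-49, -35, 0] -> -84
  [19, 48, 42, -27] -> [-27, 19, 42, 48] -> [-27, 19, 42] -> 34
  [-15, 7, 46, -41, 16, -47, -14] -> [-47, -41, -15, -14, 7, 16, 46] -> [-47, -41, -15] -> -103
  [-36, -5, 12, 50, 27, -24, 29] -> [-36, -24, -5, 12, 27, 29, 50] -> [-36, -24, -5] -> -65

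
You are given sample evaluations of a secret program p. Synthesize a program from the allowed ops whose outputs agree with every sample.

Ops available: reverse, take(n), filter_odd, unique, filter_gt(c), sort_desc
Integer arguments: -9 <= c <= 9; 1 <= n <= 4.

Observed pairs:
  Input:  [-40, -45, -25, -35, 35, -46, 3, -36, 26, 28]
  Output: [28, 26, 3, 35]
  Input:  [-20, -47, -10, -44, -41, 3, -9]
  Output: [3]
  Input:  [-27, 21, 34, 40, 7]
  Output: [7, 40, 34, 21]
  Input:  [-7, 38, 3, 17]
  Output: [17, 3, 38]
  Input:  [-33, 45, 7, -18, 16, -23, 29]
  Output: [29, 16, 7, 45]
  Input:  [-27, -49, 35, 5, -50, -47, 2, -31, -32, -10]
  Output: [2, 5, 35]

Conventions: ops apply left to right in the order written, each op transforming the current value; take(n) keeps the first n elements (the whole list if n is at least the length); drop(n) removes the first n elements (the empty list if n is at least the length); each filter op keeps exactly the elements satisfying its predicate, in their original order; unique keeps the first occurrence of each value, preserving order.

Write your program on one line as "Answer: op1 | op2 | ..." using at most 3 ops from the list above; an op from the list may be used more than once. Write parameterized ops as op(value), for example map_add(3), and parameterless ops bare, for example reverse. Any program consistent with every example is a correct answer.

filter_gt(-6) | reverse

Check, running the answer program on each example:
  [-40, -45, -25, -35, 35, -46, 3, -36, 26, 28] -> [35, 3, 26, 28] -> [28, 26, 3, 35]
  [-20, -47, -10, -44, -41, 3, -9] -> [3] -> [3]
  [-27, 21, 34, 40, 7] -> [21, 34, 40, 7] -> [7, 40, 34, 21]
  [-7, 38, 3, 17] -> [38, 3, 17] -> [17, 3, 38]
  [-33, 45, 7, -18, 16, -23, 29] -> [45, 7, 16, 29] -> [29, 16, 7, 45]
  [-27, -49, 35, 5, -50, -47, 2, -31, -32, -10] -> [35, 5, 2] -> [2, 5, 35]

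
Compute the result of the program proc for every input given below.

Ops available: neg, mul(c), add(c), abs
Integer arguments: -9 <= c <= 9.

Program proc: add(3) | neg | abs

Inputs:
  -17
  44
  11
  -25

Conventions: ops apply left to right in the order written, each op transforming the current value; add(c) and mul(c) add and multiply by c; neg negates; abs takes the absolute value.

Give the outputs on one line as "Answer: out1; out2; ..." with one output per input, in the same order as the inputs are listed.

14; 47; 14; 22

Execution, op by op:
  -17 -> -14 -> 14 -> 14
  44 -> 47 -> -47 -> 47
  11 -> 14 -> -14 -> 14
  -25 -> -22 -> 22 -> 22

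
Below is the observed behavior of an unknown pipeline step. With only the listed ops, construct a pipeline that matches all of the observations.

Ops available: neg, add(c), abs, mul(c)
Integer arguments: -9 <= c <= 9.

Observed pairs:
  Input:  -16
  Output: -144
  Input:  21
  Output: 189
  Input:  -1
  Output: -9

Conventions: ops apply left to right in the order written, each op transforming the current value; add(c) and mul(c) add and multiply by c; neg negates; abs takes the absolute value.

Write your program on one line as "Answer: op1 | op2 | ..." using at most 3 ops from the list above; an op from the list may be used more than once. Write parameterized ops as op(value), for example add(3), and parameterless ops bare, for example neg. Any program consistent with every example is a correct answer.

neg | mul(9) | neg

Check, running the answer program on each example:
  -16 -> 16 -> 144 -> -144
  21 -> -21 -> -189 -> 189
  -1 -> 1 -> 9 -> -9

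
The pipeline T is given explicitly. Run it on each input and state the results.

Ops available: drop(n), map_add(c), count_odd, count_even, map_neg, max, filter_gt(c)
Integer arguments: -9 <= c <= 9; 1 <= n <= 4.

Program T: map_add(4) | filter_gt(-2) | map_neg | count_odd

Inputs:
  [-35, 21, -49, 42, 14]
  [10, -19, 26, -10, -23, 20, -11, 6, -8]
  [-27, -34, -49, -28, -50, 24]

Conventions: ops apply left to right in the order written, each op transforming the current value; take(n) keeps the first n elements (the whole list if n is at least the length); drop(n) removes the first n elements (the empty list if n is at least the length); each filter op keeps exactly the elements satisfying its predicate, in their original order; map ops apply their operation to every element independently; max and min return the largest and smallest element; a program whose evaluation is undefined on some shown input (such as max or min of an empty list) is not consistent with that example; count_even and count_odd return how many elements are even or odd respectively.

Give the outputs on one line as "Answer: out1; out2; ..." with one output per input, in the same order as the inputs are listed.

Execution, op by op:
  [-35, 21, -49, 42, 14] -> [-31, 25, -45, 46, 18] -> [25, 46, 18] -> [-25, -46, -18] -> 1
  [10, -19, 26, -10, -23, 20, -11, 6, -8] -> [14, -15, 30, -6, -19, 24, -7, 10, -4] -> [14, 30, 24, 10] -> [-14, -30, -24, -10] -> 0
  [-27, -34, -49, -28, -50, 24] -> [-23, -30, -45, -24, -46, 28] -> [28] -> [-28] -> 0

1; 0; 0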